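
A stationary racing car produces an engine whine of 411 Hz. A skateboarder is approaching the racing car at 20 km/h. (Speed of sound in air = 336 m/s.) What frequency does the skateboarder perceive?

418 Hz

20 km/h = 5.556 m/s.
Only the observer moves, toward the source, so f' = f · (v + v_o)/v.
f' = 411 × (336 + 5.556)/336 = 411 × 341.56/336 ≈ 418 Hz.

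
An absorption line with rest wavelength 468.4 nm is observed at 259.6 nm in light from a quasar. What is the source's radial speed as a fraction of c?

0.530

λ'/λ₀ = 0.5542 < 1 (blueshift), so the source is approaching.
λ'/λ₀ = √((1 − β)/(1 + β)) for an approaching source ⇒ β = (1 − r²)/(1 + r²) with r = λ'/λ₀.
β = (1 − 0.3072)/(1 + 0.3072) ≈ 0.530.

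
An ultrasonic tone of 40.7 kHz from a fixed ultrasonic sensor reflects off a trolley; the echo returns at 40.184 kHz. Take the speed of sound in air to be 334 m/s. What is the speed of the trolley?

Double Doppler shift off a moving reflector: f₂ = f₀ · (v + u)/(v − u) (u > 0 toward emitter).
Rearranging, u = v · (f₂ − f₀)/(f₂ + f₀) = 334 × -0.516/80.884 ≈ -2.13 m/s.
So the trolley is moving at 2.13 m/s away from the emitter.

2.13 m/s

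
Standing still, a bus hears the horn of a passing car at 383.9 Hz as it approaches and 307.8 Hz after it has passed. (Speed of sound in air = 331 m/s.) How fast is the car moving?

36 m/s

f₁/f₂ = (v + v_s)/(v − v_s), so v_s = v · (f₁ − f₂)/(f₁ + f₂).
v_s = 331 × (383.9 − 307.8)/(383.9 + 307.8) = 331 × 76.1/691.7 ≈ 36 m/s.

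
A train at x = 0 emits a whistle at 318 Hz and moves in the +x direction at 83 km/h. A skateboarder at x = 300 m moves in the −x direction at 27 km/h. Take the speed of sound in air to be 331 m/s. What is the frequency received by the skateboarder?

350 Hz

83 km/h = 23.06 m/s; 27 km/h = 7.5 m/s.
The observer lies on the +x side, so the source is heading toward the observer and the observer is heading toward the source.
General Doppler shift: f' = f · (v + v_o)/(v − v_s).
f' = 318 × (331 + 7.5)/(331 − 23.06) = 318 × 338.5/307.94 ≈ 350 Hz.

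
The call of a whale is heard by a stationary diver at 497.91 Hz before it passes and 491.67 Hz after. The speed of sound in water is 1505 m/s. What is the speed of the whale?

f₁/f₂ = (v + v_s)/(v − v_s), so v_s = v · (f₁ − f₂)/(f₁ + f₂).
v_s = 1505 × (497.91 − 491.67)/(497.91 + 491.67) = 1505 × 6.24/989.58 ≈ 9.5 m/s.

9.5 m/s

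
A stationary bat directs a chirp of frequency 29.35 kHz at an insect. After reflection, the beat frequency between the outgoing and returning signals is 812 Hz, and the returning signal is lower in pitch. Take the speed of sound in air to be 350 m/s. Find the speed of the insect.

4.9 m/s

Double Doppler shift off a moving reflector: f₂ = f₀ · (v + u)/(v − u) (u > 0 toward emitter).
Returning signal is lower, so f₂ = f₀ − Δf = 29350 − 812 = 28538 Hz.
Rearranging, u = v · (f₂ − f₀)/(f₂ + f₀) = 350 × -812/57888 ≈ -4.9 m/s.
So the insect is moving at 4.9 m/s away from the emitter.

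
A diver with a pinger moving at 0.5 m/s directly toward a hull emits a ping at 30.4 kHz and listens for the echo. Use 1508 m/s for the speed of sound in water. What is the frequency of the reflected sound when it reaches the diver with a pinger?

The hull receives the sound from a moving source: f₁ = f₀ · v/(v − v_e) = 30.4 × 1508/1507.5 ≈ 30.4 kHz.
On the return leg the diver with a pinger is a moving observer: f₂ = f₁ · (v + v_e)/v = 30.4 × 1508.5/1508 ≈ 30.4 kHz.
Equivalently f₂ = f₀ · (v + v_e)/(v − v_e).

30.4 kHz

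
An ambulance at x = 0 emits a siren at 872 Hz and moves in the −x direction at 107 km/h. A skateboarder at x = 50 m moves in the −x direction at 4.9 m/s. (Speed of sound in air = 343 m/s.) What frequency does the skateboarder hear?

107 km/h = 29.72 m/s.
The observer lies on the +x side, so the source is heading away from the observer and the observer is heading toward the source.
General Doppler shift: f' = f · (v + v_o)/(v + v_s).
f' = 872 × (343 + 4.9)/(343 + 29.72) = 872 × 347.9/372.72 ≈ 814 Hz.

814 Hz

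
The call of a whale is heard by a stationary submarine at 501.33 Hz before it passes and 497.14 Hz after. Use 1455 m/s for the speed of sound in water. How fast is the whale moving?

f₁/f₂ = (v + v_s)/(v − v_s), so v_s = v · (f₁ − f₂)/(f₁ + f₂).
v_s = 1455 × (501.33 − 497.14)/(501.33 + 497.14) = 1455 × 4.19/998.47 ≈ 6.1 m/s.

6.1 m/s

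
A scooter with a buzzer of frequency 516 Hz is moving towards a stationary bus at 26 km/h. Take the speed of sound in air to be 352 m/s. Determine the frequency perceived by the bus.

527 Hz

26 km/h = 7.222 m/s.
Moving source, stationary observer: f' = f · v/(v − v_s) since the source is approaching.
f' = 516 × 352/(352 − 7.222) = 516 × 352/344.8 ≈ 527 Hz.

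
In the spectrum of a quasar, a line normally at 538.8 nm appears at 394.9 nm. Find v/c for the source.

λ'/λ₀ = 0.7329 < 1 (blueshift), so the source is approaching.
λ'/λ₀ = √((1 − β)/(1 + β)) for an approaching source ⇒ β = (1 − r²)/(1 + r²) with r = λ'/λ₀.
β = (1 − 0.5372)/(1 + 0.5372) ≈ 0.301.

0.301c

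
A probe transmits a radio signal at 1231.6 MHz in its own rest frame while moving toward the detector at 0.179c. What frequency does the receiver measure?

Relativistic Doppler for frequency: f' = f₀ · √((1 + β)/(1 − β)).
f' = 1231.6 × √(1.1790/0.8210) = 1231.6 × 1.19835 ≈ 1475.9 MHz.

1475.9 MHz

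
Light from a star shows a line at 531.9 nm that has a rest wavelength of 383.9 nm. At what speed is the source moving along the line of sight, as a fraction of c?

0.315c

λ'/λ₀ = 1.3855 > 1 (redshift), so the source is receding.
λ'/λ₀ = √((1 + β)/(1 − β)) for a receding source ⇒ β = (r² − 1)/(r² + 1) with r = λ'/λ₀.
β = (1.9197 − 1)/(1.9197 + 1) ≈ 0.315.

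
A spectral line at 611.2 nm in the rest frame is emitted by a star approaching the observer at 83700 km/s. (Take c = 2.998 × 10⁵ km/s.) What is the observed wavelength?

β = v/c = 83700/299800 = 0.2792.
Relativistic Doppler for wavelength: λ' = λ₀ · √((1 − β)/(1 + β)).
λ' = 611.2 × √(0.7208/1.2792) = 611.2 × 0.75066 ≈ 458.8 nm.

458.8 nm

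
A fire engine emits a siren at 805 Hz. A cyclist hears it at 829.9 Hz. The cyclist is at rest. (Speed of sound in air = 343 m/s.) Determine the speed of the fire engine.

f' > f, so the fire engine is approaching.
f' = f · v/(v − v_s) ⇒ v_s = v · |1 − f/f'|.
v_s = 343 × |1 − 805/829.9| = 343 × 0.03 ≈ 10.3 m/s.

10.3 m/s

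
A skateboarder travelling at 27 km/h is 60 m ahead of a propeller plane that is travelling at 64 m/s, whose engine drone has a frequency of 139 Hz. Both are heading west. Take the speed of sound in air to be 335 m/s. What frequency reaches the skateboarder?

168 Hz

27 km/h = 7.5 m/s.
The skateboarder is ahead, so the propeller plane is moving toward it while the skateboarder is moving away from the propeller plane.
Both move, so f' = f · (v − v_o)/(v − v_s).
f' = 139 × (335 − 7.5)/(335 − 64) = 139 × 327.5/271 ≈ 168 Hz.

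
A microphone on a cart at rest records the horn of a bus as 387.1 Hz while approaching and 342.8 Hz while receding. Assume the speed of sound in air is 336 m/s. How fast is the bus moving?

20.4 m/s

f₁/f₂ = (v + v_s)/(v − v_s), so v_s = v · (f₁ − f₂)/(f₁ + f₂).
v_s = 336 × (387.1 − 342.8)/(387.1 + 342.8) = 336 × 44.3/729.9 ≈ 20.4 m/s.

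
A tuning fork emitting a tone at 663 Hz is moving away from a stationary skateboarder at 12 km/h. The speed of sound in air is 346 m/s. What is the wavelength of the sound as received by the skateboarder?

52.7 cm

12 km/h = 3.333 m/s.
With the source moving away from a stationary observer, f' = f · v/(v + v_s).
f' = 663 × 346/(346 + 3.333) ≈ 657 Hz.
λ' = v/f' = 346/656.674 ≈ 52.7 cm.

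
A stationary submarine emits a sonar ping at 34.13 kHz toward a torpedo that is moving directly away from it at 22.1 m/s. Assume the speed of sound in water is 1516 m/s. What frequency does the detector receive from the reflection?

33.1 kHz

The torpedo first receives the wave as a moving observer: f₁ = f₀ · (v − u)/v = 34.13 × (1516 − 22.1)/1516 ≈ 33.6 kHz.
The reflection then acts as a moving source: f₂ = f₁ · v/(v + u) ≈ 33.1 kHz.
Equivalently f₂ = f₀ · (v − u)/(v + u).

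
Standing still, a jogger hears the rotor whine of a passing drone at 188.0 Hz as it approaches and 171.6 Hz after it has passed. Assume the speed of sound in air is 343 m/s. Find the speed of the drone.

f₁/f₂ = (v + v_s)/(v − v_s), so v_s = v · (f₁ − f₂)/(f₁ + f₂).
v_s = 343 × (188.0 − 171.6)/(188.0 + 171.6) = 343 × 16.4/359.6 ≈ 15.6 m/s.

15.6 m/s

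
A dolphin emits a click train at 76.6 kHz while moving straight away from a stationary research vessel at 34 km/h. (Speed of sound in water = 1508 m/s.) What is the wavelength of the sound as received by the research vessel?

34 km/h = 9.444 m/s.
Only the source moves, away from the listener, so f' = f · v/(v + v_s).
f' = 76.6 × 1508/(1508 + 9.444) ≈ 76.1 kHz.
λ' = v/f' = 1508/76123.2 ≈ 2.0 cm.

2.0 cm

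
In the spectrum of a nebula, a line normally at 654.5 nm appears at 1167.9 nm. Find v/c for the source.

0.522c

λ'/λ₀ = 1.7844 > 1 (redshift), so the source is receding.
λ'/λ₀ = √((1 + β)/(1 − β)) for a receding source ⇒ β = (r² − 1)/(r² + 1) with r = λ'/λ₀.
β = (3.1841 − 1)/(3.1841 + 1) ≈ 0.522.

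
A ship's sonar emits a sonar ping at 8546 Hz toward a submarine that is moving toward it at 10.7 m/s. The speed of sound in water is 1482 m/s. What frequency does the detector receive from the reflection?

The submarine first receives the wave as a moving observer: f₁ = f₀ · (v + u)/v = 8546 × (1482 + 10.7)/1482 ≈ 8608 Hz.
The reflection then acts as a moving source: f₂ = f₁ · v/(v − u) ≈ 8670 Hz.
Equivalently f₂ = f₀ · (v + u)/(v − u).

8670 Hz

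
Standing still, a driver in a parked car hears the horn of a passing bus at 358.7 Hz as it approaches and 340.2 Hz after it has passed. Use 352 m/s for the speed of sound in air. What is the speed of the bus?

9.3 m/s

f₁/f₂ = (v + v_s)/(v − v_s), so v_s = v · (f₁ − f₂)/(f₁ + f₂).
v_s = 352 × (358.7 − 340.2)/(358.7 + 340.2) = 352 × 18.5/698.9 ≈ 9.3 m/s.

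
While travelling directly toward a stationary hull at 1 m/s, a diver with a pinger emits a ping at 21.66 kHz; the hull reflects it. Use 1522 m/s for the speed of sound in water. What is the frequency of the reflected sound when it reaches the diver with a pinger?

The hull receives the sound from a moving source: f₁ = f₀ · v/(v − v_e) = 21.66 × 1522/1521 ≈ 21.7 kHz.
On the return leg the diver with a pinger is a moving observer: f₂ = f₁ · (v + v_e)/v = 21.7 × 1523/1522 ≈ 21.7 kHz.
Equivalently f₂ = f₀ · (v + v_e)/(v − v_e).

21.7 kHz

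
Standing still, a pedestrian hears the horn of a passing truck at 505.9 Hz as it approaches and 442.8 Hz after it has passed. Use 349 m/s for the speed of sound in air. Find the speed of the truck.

23.2 m/s

f₁/f₂ = (v + v_s)/(v − v_s), so v_s = v · (f₁ − f₂)/(f₁ + f₂).
v_s = 349 × (505.9 − 442.8)/(505.9 + 442.8) = 349 × 63.1/948.7 ≈ 23.2 m/s.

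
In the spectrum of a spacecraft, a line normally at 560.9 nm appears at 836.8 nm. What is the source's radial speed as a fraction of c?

0.380c

λ'/λ₀ = 1.4919 > 1 (redshift), so the source is receding.
λ'/λ₀ = √((1 + β)/(1 − β)) for a receding source ⇒ β = (r² − 1)/(r² + 1) with r = λ'/λ₀.
β = (2.2257 − 1)/(2.2257 + 1) ≈ 0.380.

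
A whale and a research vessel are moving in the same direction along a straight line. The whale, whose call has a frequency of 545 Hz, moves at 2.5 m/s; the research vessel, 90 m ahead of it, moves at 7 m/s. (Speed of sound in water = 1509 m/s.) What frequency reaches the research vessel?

543 Hz

The research vessel is ahead, so the whale is moving toward it while the research vessel is moving away from the whale.
General Doppler shift: f' = f · (v − v_o)/(v − v_s).
f' = 545 × (1509 − 7)/(1509 − 2.5) = 545 × 1502/1506.5 ≈ 543 Hz.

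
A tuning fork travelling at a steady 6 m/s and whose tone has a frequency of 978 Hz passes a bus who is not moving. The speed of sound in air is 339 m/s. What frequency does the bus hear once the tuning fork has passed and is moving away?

Receding: f₂ = f · v/(v + v_s) = 978 × 339/345 ≈ 961 Hz.

961 Hz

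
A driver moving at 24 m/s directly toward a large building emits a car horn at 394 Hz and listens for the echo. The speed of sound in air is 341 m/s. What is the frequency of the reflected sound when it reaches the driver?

454 Hz

The large building receives the sound from a moving source: f₁ = f₀ · v/(v − v_e) = 394 × 341/317 ≈ 424 Hz.
On the return leg the driver is a moving observer: f₂ = f₁ · (v + v_e)/v = 424 × 365/341 ≈ 454 Hz.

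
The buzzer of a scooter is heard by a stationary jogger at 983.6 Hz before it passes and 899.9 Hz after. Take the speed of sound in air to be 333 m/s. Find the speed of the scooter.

14.8 m/s

f₁/f₂ = (v + v_s)/(v − v_s), so v_s = v · (f₁ − f₂)/(f₁ + f₂).
v_s = 333 × (983.6 − 899.9)/(983.6 + 899.9) = 333 × 83.7/1883.5 ≈ 14.8 m/s.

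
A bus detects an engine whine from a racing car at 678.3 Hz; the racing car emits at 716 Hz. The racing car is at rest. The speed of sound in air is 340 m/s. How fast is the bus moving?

17.9 m/s

f' < f, so the bus is receding.
f' = f · (v − v_o)/v ⇒ v_o = v · |f'/f − 1|.
v_o = 340 × |678.3/716 − 1| = 340 × 0.05265 ≈ 17.9 m/s.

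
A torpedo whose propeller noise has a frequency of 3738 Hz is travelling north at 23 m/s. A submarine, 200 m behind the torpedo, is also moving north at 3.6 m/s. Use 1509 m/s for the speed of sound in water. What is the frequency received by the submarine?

3691 Hz

The submarine is behind, so the torpedo is moving away from it while the submarine is moving toward the torpedo.
General Doppler shift: f' = f · (v + v_o)/(v + v_s).
f' = 3738 × (1509 + 3.6)/(1509 + 23) = 3738 × 1512.6/1532 ≈ 3691 Hz.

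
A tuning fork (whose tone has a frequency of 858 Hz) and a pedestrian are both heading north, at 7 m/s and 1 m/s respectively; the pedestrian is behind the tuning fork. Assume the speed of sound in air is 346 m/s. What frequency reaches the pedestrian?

843 Hz

The pedestrian is behind, so the tuning fork is moving away from it while the pedestrian is moving toward the tuning fork.
General Doppler shift: f' = f · (v + v_o)/(v + v_s).
f' = 858 × (346 + 1)/(346 + 7) = 858 × 347/353 ≈ 843 Hz.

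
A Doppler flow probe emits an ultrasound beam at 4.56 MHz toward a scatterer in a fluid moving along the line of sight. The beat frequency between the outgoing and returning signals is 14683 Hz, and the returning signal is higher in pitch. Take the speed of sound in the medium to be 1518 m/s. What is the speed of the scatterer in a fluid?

Double Doppler shift off a moving reflector: f₂ = f₀ · (v + u)/(v − u) (u > 0 toward emitter).
Returning signal is higher, so f₂ = f₀ + Δf = 4560000 + 14683 = 4574683 Hz.
Rearranging, u = v · (f₂ − f₀)/(f₂ + f₀) = 1518 × 14683/9134683 ≈ 2.44 m/s.
So the scatterer in a fluid is moving at 2.44 m/s toward the emitter.

2.44 m/s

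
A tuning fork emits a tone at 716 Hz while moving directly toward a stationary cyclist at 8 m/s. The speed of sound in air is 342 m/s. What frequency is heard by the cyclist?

733 Hz

Only the source moves, toward the listener, so f' = f · v/(v − v_s).
f' = 716 × 342/(342 − 8) = 716 × 342/334 ≈ 733 Hz.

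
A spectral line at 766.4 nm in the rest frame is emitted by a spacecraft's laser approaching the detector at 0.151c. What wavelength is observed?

Relativistic Doppler for wavelength: λ' = λ₀ · √((1 − β)/(1 + β)).
λ' = 766.4 × √(0.8490/1.1510) = 766.4 × 0.85885 ≈ 658.2 nm.

658.2 nm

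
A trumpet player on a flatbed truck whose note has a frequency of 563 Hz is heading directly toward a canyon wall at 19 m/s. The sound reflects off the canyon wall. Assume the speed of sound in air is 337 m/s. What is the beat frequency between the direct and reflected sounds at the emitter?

The canyon wall receives the sound from a moving source: f₁ = f₀ · v/(v − v_e) = 563 × 337/318 ≈ 596.6 Hz.
On the return leg the trumpet player on a flatbed truck is a moving observer: f₂ = f₁ · (v + v_e)/v = 596.6 × 356/337 ≈ 630.3 Hz.
Beat against the emitted tone: |f₂ − f₀| = 2v_e·f₀/(v − v_e) = 2 × 19 × 563/318 ≈ 67 Hz.

67 Hz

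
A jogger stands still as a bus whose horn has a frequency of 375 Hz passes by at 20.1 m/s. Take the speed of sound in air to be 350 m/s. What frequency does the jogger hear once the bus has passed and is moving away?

Receding: f₂ = f · v/(v + v_s) = 375 × 350/370.1 ≈ 355 Hz.

355 Hz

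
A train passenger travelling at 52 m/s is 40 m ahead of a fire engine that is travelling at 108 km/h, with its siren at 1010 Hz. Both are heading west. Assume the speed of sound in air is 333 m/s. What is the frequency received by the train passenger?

108 km/h = 30 m/s.
The train passenger is ahead, so the fire engine is moving toward it while the train passenger is moving away from the fire engine.
General Doppler shift: f' = f · (v − v_o)/(v − v_s).
f' = 1010 × (333 − 52)/(333 − 30) = 1010 × 281/303 ≈ 937 Hz.

937 Hz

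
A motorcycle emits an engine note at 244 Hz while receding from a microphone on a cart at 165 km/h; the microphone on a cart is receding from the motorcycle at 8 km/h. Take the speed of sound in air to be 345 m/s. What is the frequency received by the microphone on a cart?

165 km/h = 45.83 m/s; 8 km/h = 2.222 m/s.
General Doppler shift: f' = f · (v − v_o)/(v + v_s).
f' = 244 × (345 − 2.222)/(345 + 45.83) = 244 × 342.78/390.83 ≈ 214 Hz.

214 Hz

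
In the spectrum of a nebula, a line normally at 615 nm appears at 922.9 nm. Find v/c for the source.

0.385c

λ'/λ₀ = 1.5007 > 1 (redshift), so the source is receding.
λ'/λ₀ = √((1 + β)/(1 − β)) for a receding source ⇒ β = (r² − 1)/(r² + 1) with r = λ'/λ₀.
β = (2.2520 − 1)/(2.2520 + 1) ≈ 0.385.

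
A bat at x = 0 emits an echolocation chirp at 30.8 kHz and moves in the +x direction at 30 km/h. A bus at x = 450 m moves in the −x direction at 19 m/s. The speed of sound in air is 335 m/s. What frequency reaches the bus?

33.4 kHz

30 km/h = 8.333 m/s.
The observer lies on the +x side, so the source is heading toward the observer and the observer is heading toward the source.
General Doppler shift: f' = f · (v + v_o)/(v − v_s).
f' = 30.8 × (335 + 19)/(335 − 8.333) = 30.8 × 354/326.67 ≈ 33.4 kHz.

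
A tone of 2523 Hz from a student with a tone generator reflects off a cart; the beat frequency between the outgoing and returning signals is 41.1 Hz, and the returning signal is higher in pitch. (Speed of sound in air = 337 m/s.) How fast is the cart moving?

2.72 m/s

Double Doppler shift off a moving reflector: f₂ = f₀ · (v + u)/(v − u) (u > 0 toward emitter).
Returning signal is higher, so f₂ = f₀ + Δf = 2523 + 41.1 = 2564.1 Hz.
Rearranging, u = v · (f₂ − f₀)/(f₂ + f₀) = 337 × 41.1/5087.1 ≈ 2.72 m/s.
So the cart is moving at 2.72 m/s toward the emitter.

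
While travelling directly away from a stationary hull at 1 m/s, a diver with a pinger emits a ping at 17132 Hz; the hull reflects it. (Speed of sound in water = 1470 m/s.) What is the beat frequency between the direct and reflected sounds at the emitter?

23.3 Hz

The hull receives the sound from a moving source: f₁ = f₀ · v/(v + v_e) = 17132 × 1470/1471 ≈ 17120.4 Hz.
On the return leg the diver with a pinger is a moving observer: f₂ = f₁ · (v − v_e)/v = 17120.4 × 1469/1470 ≈ 17108.7 Hz.
Beat against the emitted tone: |f₂ − f₀| = 2v_e·f₀/(v + v_e) = 2 × 1 × 17132/1471 ≈ 23.3 Hz.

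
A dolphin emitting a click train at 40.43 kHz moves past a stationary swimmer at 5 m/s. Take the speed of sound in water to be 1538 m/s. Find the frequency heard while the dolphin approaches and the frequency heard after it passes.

Approaching: f₁ = f · v/(v − v_s) = 40.43 × 1538/1533 ≈ 40.6 kHz.
Receding: f₂ = f · v/(v + v_s) = 40.43 × 1538/1543 ≈ 40.3 kHz.

40.6 kHz approaching; 40.3 kHz receding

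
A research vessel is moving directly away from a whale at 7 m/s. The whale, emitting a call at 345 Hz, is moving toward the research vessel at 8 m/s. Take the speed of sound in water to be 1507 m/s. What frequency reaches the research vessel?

345 Hz

With source approaching and observer receding, f' = f · (v − v_o)/(v − v_s).
f' = 345 × (1507 − 7)/(1507 − 8) = 345 × 1500/1499 ≈ 345 Hz.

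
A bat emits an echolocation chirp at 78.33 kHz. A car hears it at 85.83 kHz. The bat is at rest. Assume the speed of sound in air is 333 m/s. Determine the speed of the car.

f' > f, so the car is approaching.
f' = f · (v + v_o)/v ⇒ v_o = v · |f'/f − 1|.
v_o = 333 × |85.83/78.33 − 1| = 333 × 0.09575 ≈ 32 m/s.

32 m/s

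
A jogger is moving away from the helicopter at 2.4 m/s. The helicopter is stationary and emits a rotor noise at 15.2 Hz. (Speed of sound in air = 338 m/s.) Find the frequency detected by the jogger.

Only the observer moves, away from the source, so f' = f · (v − v_o)/v.
f' = 15.2 × (338 − 2.4)/338 = 15.2 × 335.6/338 ≈ 15.1 Hz.

15.1 Hz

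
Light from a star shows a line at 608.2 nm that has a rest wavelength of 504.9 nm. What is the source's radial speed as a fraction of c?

0.184

λ'/λ₀ = 1.2046 > 1 (redshift), so the source is receding.
λ'/λ₀ = √((1 + β)/(1 − β)) for a receding source ⇒ β = (r² − 1)/(r² + 1) with r = λ'/λ₀.
β = (1.4510 − 1)/(1.4510 + 1) ≈ 0.184.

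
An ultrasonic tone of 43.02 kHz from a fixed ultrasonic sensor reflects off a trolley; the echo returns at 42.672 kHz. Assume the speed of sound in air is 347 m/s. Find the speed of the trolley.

Double Doppler shift off a moving reflector: f₂ = f₀ · (v + u)/(v − u) (u > 0 toward emitter).
Rearranging, u = v · (f₂ − f₀)/(f₂ + f₀) = 347 × -0.348/85.692 ≈ -1.41 m/s.
So the trolley is moving at 1.41 m/s away from the emitter.

1.41 m/s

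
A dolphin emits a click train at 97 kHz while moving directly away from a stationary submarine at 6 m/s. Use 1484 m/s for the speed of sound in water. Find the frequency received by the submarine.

96.6 kHz

Only the source moves, away from the listener, so f' = f · v/(v + v_s).
f' = 97 × 1484/(1484 + 6) = 97 × 1484/1490 ≈ 96.6 kHz.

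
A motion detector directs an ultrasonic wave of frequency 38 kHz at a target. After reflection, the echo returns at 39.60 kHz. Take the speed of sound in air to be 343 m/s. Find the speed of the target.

7.1 m/s

Double Doppler shift off a moving reflector: f₂ = f₀ · (v + u)/(v − u) (u > 0 toward emitter).
Rearranging, u = v · (f₂ − f₀)/(f₂ + f₀) = 343 × 1.60/77.60 ≈ 7.1 m/s.
So the target is moving at 7.1 m/s toward the emitter.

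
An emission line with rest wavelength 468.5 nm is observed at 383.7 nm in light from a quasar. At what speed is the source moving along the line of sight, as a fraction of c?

λ'/λ₀ = 0.8190 < 1 (blueshift), so the source is approaching.
λ'/λ₀ = √((1 − β)/(1 + β)) for an approaching source ⇒ β = (1 − r²)/(1 + r²) with r = λ'/λ₀.
β = (1 − 0.6708)/(1 + 0.6708) ≈ 0.197.

0.197c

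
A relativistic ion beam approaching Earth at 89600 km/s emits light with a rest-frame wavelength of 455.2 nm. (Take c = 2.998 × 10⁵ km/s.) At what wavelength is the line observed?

β = v/c = 89600/299800 = 0.2989.
Relativistic Doppler for wavelength: λ' = λ₀ · √((1 − β)/(1 + β)).
λ' = 455.2 × √(0.7011/1.2989) = 455.2 × 0.73471 ≈ 334.4 nm.

334.4 nm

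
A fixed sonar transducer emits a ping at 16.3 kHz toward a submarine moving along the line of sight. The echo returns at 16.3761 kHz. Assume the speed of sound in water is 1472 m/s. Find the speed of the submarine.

Double Doppler shift off a moving reflector: f₂ = f₀ · (v + u)/(v − u) (u > 0 toward emitter).
Rearranging, u = v · (f₂ − f₀)/(f₂ + f₀) = 1472 × 0.0761/32.6761 ≈ 3.4 m/s.
So the submarine is moving at 3.4 m/s toward the emitter.

3.4 m/s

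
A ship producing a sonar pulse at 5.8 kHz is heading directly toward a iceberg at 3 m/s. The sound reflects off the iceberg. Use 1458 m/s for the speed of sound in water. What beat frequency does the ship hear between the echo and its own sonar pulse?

The iceberg receives the sound from a moving source: f₁ = f₀ · v/(v − v_e) = 5.8 × 1458/1455 ≈ 5.8120 kHz.
On the return leg the ship is a moving observer: f₂ = f₁ · (v + v_e)/v = 5.8120 × 1461/1458 ≈ 5.8239 kHz.
Equivalently f₂ = f₀ · (v + v_e)/(v − v_e).
Beat against the emitted tone (with f₀ = 5800 Hz): |f₂ − f₀| = 2v_e·f₀/(v − v_e) = 2 × 3 × 5800/1455 ≈ 23.9 Hz.

23.9 Hz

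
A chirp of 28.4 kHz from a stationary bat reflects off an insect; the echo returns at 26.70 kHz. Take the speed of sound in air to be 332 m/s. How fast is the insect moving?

Double Doppler shift off a moving reflector: f₂ = f₀ · (v + u)/(v − u) (u > 0 toward emitter).
Rearranging, u = v · (f₂ − f₀)/(f₂ + f₀) = 332 × -1.70/55.10 ≈ -10.2 m/s.
So the insect is moving at 10.2 m/s away from the emitter.

10.2 m/s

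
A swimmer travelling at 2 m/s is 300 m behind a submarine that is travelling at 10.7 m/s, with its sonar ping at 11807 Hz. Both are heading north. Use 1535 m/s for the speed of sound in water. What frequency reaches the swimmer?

11741 Hz

The swimmer is behind, so the submarine is moving away from it while the swimmer is moving toward the submarine.
Both move, so f' = f · (v + v_o)/(v + v_s).
f' = 11807 × (1535 + 2)/(1535 + 10.7) = 11807 × 1537/1545.7 ≈ 11741 Hz.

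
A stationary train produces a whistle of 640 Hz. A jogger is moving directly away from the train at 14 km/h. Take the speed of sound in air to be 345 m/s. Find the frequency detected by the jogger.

633 Hz

14 km/h = 3.889 m/s.
Only the observer moves, away from the source, so f' = f · (v − v_o)/v.
f' = 640 × (345 − 3.889)/345 = 640 × 341.11/345 ≈ 633 Hz.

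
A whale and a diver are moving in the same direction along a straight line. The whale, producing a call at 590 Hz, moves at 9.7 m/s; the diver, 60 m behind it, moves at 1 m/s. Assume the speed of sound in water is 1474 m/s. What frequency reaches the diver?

The diver is behind, so the whale is moving away from it while the diver is moving toward the whale.
Both move, so f' = f · (v + v_o)/(v + v_s).
f' = 590 × (1474 + 1)/(1474 + 9.7) = 590 × 1475/1483.7 ≈ 587 Hz.

587 Hz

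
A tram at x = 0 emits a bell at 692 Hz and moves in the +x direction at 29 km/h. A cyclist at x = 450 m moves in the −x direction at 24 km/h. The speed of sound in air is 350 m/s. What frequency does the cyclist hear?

722 Hz

29 km/h = 8.056 m/s; 24 km/h = 6.667 m/s.
The observer lies on the +x side, so the source is heading toward the observer and the observer is heading toward the source.
General Doppler shift: f' = f · (v + v_o)/(v − v_s).
f' = 692 × (350 + 6.667)/(350 − 8.056) = 692 × 356.67/341.94 ≈ 722 Hz.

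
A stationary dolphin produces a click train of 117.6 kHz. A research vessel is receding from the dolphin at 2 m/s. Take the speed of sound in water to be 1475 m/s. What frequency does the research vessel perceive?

Moving observer, stationary source: f' = f · (v − v_o)/v.
f' = 117.6 × (1475 − 2)/1475 = 117.6 × 1473/1475 ≈ 117.4 kHz.

117.4 kHz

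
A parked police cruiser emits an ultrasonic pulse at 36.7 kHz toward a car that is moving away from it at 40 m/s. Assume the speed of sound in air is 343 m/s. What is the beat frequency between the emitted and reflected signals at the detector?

At the car (a moving observer), f₁ = f₀ · (v − u)/v = 36.7 × 303/343 ≈ 32.42 kHz.
The reflection then acts as a moving source: f₂ = f₁ · v/(v + u) ≈ 29.03 kHz.
Beat frequency (with f₀ = 36700 Hz): |f₂ − f₀| = 2u·f₀/(v + u) = 2 × 40 × 36700/383 ≈ 7666 Hz.

7666 Hz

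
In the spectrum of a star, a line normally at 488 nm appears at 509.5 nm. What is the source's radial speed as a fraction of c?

0.043

λ'/λ₀ = 1.0441 > 1 (redshift), so the source is receding.
λ'/λ₀ = √((1 + β)/(1 − β)) for a receding source ⇒ β = (r² − 1)/(r² + 1) with r = λ'/λ₀.
β = (1.0901 − 1)/(1.0901 + 1) ≈ 0.043.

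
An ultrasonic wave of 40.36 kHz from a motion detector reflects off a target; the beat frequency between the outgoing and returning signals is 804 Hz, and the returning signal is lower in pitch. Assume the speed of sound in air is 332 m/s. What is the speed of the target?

Double Doppler shift off a moving reflector: f₂ = f₀ · (v + u)/(v − u) (u > 0 toward emitter).
Returning signal is lower, so f₂ = f₀ − Δf = 40360 − 804 = 39556 Hz.
Rearranging, u = v · (f₂ − f₀)/(f₂ + f₀) = 332 × -804/79916 ≈ -3.3 m/s.
So the target is moving at 3.3 m/s away from the emitter.

3.3 m/s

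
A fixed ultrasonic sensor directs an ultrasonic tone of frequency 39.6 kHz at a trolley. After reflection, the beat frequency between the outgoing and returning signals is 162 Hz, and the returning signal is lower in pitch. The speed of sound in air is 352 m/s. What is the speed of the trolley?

Double Doppler shift off a moving reflector: f₂ = f₀ · (v + u)/(v − u) (u > 0 toward emitter).
Returning signal is lower, so f₂ = f₀ − Δf = 39600 − 162 = 39438 Hz.
Rearranging, u = v · (f₂ − f₀)/(f₂ + f₀) = 352 × -162/79038 ≈ -0.72 m/s.
So the trolley is moving at 0.72 m/s away from the emitter.

0.72 m/s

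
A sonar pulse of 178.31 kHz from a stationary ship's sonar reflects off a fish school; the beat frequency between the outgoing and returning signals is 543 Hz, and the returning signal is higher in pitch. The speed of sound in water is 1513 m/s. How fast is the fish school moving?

2.30 m/s

Double Doppler shift off a moving reflector: f₂ = f₀ · (v + u)/(v − u) (u > 0 toward emitter).
Returning signal is higher, so f₂ = f₀ + Δf = 178310 + 543 = 178853 Hz.
Rearranging, u = v · (f₂ − f₀)/(f₂ + f₀) = 1513 × 543/357163 ≈ 2.30 m/s.
So the fish school is moving at 2.30 m/s toward the emitter.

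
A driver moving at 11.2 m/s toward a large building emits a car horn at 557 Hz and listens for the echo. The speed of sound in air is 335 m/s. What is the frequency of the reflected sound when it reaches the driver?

The large building receives the sound from a moving source: f₁ = f₀ · v/(v − v_e) = 557 × 335/323.8 ≈ 576 Hz.
On the return leg the driver is a moving observer: f₂ = f₁ · (v + v_e)/v = 576 × 346.2/335 ≈ 596 Hz.

596 Hz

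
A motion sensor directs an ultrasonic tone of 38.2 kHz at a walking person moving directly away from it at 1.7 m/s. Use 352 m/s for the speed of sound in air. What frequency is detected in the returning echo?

37.8 kHz

At the walking person (a moving observer), f₁ = f₀ · (v − u)/v = 38.2 × 350.3/352 ≈ 38.0 kHz.
On reflection it acts as a source moving away from the stationary detector: f₂ = f₁ · v/(v + u) = 38.0 × 352/353.7 ≈ 37.8 kHz.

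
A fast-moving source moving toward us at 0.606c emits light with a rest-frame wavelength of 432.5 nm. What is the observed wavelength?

Relativistic Doppler for wavelength: λ' = λ₀ · √((1 − β)/(1 + β)).
λ' = 432.5 × √(0.3940/1.6060) = 432.5 × 0.49531 ≈ 214.2 nm.

214.2 nm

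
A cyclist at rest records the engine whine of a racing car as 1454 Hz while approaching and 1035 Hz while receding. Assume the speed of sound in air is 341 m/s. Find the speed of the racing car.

57 m/s

f₁/f₂ = (v + v_s)/(v − v_s), so v_s = v · (f₁ − f₂)/(f₁ + f₂).
v_s = 341 × (1454 − 1035)/(1454 + 1035) = 341 × 419/2489 ≈ 57 m/s.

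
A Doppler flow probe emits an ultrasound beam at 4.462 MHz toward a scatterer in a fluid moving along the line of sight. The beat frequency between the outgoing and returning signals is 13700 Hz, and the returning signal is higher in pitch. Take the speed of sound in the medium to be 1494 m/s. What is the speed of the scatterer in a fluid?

Double Doppler shift off a moving reflector: f₂ = f₀ · (v + u)/(v − u) (u > 0 toward emitter).
Returning signal is higher, so f₂ = f₀ + Δf = 4462000 + 13700 = 4475700 Hz.
Rearranging, u = v · (f₂ − f₀)/(f₂ + f₀) = 1494 × 13700/8937700 ≈ 2.29 m/s.
So the scatterer in a fluid is moving at 2.29 m/s toward the emitter.

2.29 m/s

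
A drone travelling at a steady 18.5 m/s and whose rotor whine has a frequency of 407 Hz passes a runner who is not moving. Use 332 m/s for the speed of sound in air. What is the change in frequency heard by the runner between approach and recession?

45.5 Hz

Approaching: f₁ = f · v/(v − v_s) = 407 × 332/313.5 ≈ 431.0 Hz.
Receding: f₂ = f · v/(v + v_s) = 407 × 332/350.5 ≈ 385.5 Hz.
Drop: f₁ − f₂ = 2f·v·v_s/(v² − v_s²) = 2 × 407 × 332 × 18.5/(332² − 18.5²) ≈ 45.5 Hz.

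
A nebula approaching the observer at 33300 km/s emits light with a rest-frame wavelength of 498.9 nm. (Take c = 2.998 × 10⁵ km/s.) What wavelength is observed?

446.2 nm

β = v/c = 33300/299800 = 0.1111.
Relativistic Doppler for wavelength: λ' = λ₀ · √((1 − β)/(1 + β)).
λ' = 498.9 × √(0.8889/1.1111) = 498.9 × 0.89446 ≈ 446.2 nm.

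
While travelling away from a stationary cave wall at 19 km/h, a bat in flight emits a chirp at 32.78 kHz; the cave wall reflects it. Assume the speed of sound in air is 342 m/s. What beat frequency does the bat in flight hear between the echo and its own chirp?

996 Hz

19 km/h = 5.278 m/s.
The cave wall receives the sound from a moving source: f₁ = f₀ · v/(v + v_e) = 32.78 × 342/347.28 ≈ 32.282 kHz.
On the return leg the bat in flight is a moving observer: f₂ = f₁ · (v − v_e)/v = 32.282 × 336.72/342 ≈ 31.784 kHz.
Beat against the emitted tone (with f₀ = 32780 Hz): |f₂ − f₀| = 2v_e·f₀/(v + v_e) = 2 × 5.278 × 32780/347.28 ≈ 996 Hz.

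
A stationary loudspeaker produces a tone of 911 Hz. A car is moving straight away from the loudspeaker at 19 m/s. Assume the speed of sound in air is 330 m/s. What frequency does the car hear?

Moving observer, stationary source: f' = f · (v − v_o)/v.
f' = 911 × (330 − 19)/330 = 911 × 311/330 ≈ 859 Hz.

859 Hz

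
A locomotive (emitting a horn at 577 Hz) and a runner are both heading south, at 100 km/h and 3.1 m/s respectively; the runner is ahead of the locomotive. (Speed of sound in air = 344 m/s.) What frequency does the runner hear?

622 Hz

100 km/h = 27.78 m/s.
The runner is ahead, so the locomotive is moving toward it while the runner is moving away from the locomotive.
Both move, so f' = f · (v − v_o)/(v − v_s).
f' = 577 × (344 − 3.1)/(344 − 27.78) = 577 × 340.9/316.22 ≈ 622 Hz.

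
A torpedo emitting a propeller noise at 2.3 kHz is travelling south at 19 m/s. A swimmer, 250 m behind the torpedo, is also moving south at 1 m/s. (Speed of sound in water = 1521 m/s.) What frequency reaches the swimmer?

The swimmer is behind, so the torpedo is moving away from it while the swimmer is moving toward the torpedo.
General Doppler shift: f' = f · (v + v_o)/(v + v_s).
f' = 2.3 × (1521 + 1)/(1521 + 19) = 2.3 × 1522/1540 ≈ 2.27 kHz.

2.27 kHz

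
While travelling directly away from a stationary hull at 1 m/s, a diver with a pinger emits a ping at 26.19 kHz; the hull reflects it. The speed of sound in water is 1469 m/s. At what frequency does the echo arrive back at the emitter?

The hull receives the sound from a moving source: f₁ = f₀ · v/(v + v_e) = 26.19 × 1469/1470 ≈ 26.2 kHz.
On the return leg the diver with a pinger is a moving observer: f₂ = f₁ · (v − v_e)/v = 26.2 × 1468/1469 ≈ 26.2 kHz.

26.2 kHz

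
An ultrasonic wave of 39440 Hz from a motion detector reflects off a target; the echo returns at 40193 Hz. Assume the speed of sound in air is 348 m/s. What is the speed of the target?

3.3 m/s

Double Doppler shift off a moving reflector: f₂ = f₀ · (v + u)/(v − u) (u > 0 toward emitter).
Rearranging, u = v · (f₂ − f₀)/(f₂ + f₀) = 348 × 753/79633 ≈ 3.3 m/s.
So the target is moving at 3.3 m/s toward the emitter.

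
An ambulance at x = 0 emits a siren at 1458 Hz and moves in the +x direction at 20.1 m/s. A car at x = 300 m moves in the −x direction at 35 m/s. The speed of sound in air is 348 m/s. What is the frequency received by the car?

1703 Hz

The observer lies on the +x side, so the source is heading toward the observer and the observer is heading toward the source.
Both move, so f' = f · (v + v_o)/(v − v_s).
f' = 1458 × (348 + 35)/(348 − 20.1) = 1458 × 383/327.9 ≈ 1703 Hz.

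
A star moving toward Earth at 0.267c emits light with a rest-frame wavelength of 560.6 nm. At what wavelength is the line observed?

426.4 nm

Relativistic Doppler for wavelength: λ' = λ₀ · √((1 − β)/(1 + β)).
λ' = 560.6 × √(0.7330/1.2670) = 560.6 × 0.76061 ≈ 426.4 nm.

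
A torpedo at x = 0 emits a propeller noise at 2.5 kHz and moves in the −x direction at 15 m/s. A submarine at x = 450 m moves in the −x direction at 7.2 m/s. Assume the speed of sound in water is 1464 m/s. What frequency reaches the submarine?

The observer lies on the +x side, so the source is heading away from the observer and the observer is heading toward the source.
Both move, so f' = f · (v + v_o)/(v + v_s).
f' = 2.5 × (1464 + 7.2)/(1464 + 15) = 2.5 × 1471.2/1479 ≈ 2.49 kHz.

2.49 kHz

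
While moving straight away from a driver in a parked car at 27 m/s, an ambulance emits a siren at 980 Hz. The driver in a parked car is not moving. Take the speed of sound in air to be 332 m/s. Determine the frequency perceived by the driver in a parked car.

With the source moving away from a stationary observer, f' = f · v/(v + v_s).
f' = 980 × 332/(332 + 27) = 980 × 332/359 ≈ 906 Hz.

906 Hz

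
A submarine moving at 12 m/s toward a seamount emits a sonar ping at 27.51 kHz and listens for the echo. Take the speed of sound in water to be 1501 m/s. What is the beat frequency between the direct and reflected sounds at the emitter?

The seamount receives the sound from a moving source: f₁ = f₀ · v/(v − v_e) = 27.51 × 1501/1489 ≈ 27.732 kHz.
On the return leg the submarine is a moving observer: f₂ = f₁ · (v + v_e)/v = 27.732 × 1513/1501 ≈ 27.953 kHz.
Beat against the emitted tone (with f₀ = 27510 Hz): |f₂ − f₀| = 2v_e·f₀/(v − v_e) = 2 × 12 × 27510/1489 ≈ 443 Hz.

443 Hz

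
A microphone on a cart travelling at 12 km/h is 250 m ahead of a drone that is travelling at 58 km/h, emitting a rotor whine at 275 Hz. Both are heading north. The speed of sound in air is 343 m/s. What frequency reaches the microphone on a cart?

58 km/h = 16.11 m/s; 12 km/h = 3.333 m/s.
The microphone on a cart is ahead, so the drone is moving toward it while the microphone on a cart is moving away from the drone.
Both move, so f' = f · (v − v_o)/(v − v_s).
f' = 275 × (343 − 3.333)/(343 − 16.11) = 275 × 339.67/326.89 ≈ 286 Hz.

286 Hz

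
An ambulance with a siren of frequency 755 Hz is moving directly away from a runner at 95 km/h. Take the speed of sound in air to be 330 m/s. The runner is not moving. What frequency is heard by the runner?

95 km/h = 26.39 m/s.
Moving source, stationary observer: f' = f · v/(v + v_s) since the source is receding.
f' = 755 × 330/(330 + 26.39) = 755 × 330/356.4 ≈ 699 Hz.

699 Hz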